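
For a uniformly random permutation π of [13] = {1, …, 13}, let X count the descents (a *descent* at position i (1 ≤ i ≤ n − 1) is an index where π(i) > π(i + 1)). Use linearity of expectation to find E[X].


Write X = Σ X_I over i = 1, …, 12, with X_I the indicator of one descent.
There are 12 indicators.
For each fixed i, the pair (π(i), π(i+1)) is a uniformly random ordered pair of distinct values from {1, …, 13}; by symmetry P[π(i) > π(i+1)] = 1/2.
By linearity: E[X] = 12 · (1/2) = (13 − 1) · (1/2) = 6 ≈ 6.000.

E[X] = 6 = 6.000.


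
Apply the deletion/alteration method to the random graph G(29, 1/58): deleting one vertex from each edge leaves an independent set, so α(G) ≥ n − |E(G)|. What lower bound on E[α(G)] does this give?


E[|E(G)|] = C(29, 2)·p = 406 · (1/58) = 7.
E[α(G)] ≥ n − E[|E(G)|] = 29 − 7 = 22.
Numerically: ≈ 22.000.
(This is only a lower bound; the true E[α(G)] may be larger.)

E[α(G)] ≥ 22 ≈ 22.000.


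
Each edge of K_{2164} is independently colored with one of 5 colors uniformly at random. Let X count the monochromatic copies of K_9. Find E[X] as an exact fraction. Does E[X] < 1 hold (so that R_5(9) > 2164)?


E[X] = C(2164, 9) · 5^{1 − 36} = 2820446946663120530187432 · 5^{−35} = 2820446946663120530187432/2910383045673370361328125.
As a reduced fraction: E[X] = 2820446946663120530187432/2910383045673370361328125 ≈ 0.96910.
Is E[X] < 1? YES.
Since E[X] < 1, there exists a 5-coloring of K_{2164} with no monochromatic K_9; hence R_5(9) > 2164.

E[X] = 2820446946663120530187432/2910383045673370361328125 ≈ 0.96910; E[X] < 1, so R_5(9) > 2164.


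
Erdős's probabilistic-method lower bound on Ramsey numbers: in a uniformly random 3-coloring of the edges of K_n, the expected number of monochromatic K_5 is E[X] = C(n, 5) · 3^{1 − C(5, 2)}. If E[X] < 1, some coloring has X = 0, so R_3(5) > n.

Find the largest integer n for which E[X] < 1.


We need C(n, 5) · 3^{1 − 10} < 1, i.e. C(n, 5) < 3^{10 − 1} = 19683.
Check values of n near the boundary:
  n = 18: C(18, 5) = 8568; 8568 < 19683? YES
  n = 19: C(19, 5) = 11628; 11628 < 19683? YES
  n = 20: C(20, 5) = 15504; 15504 < 19683? YES
  n = 21: C(21, 5) = 20349; 20349 < 19683? NO
  n = 22: C(22, 5) = 26334; 26334 < 19683? NO
The largest n with C(n, 5) < 19683 is n = 20 (where E[X] = 5168/6561 ≈ 0.787685). Hence R_3(5) > 20, i.e. R_3(5) ≥ 21.

Largest n = 20; hence R_3(5) > 20.


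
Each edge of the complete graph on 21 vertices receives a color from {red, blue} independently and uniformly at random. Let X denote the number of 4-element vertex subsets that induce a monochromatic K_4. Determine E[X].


Let X = Σ_S X_S over the C(21, 4) = 5985 subsets S of size 4, where X_S = 1 if the K_4 on S is monochromatic.
For a fixed S, the K_4 on S has C(4, 2) = 6 edges. P[all 6 edges red] = (1/2)^6, and likewise for blue, so P[monochromatic] = 2·(1/2)^6 = 2^{1 − 6} = 1/32.
By linearity: E[X] = C(21, 4) · 2^{1 − 6} = 5985 · 1/32 = 5985/32.
Numerically: E[X] ≈ 187.03125.

E[X] = C(21,4)·2^(1−C(4,2)) = 5985/32 ≈ 187.03125.


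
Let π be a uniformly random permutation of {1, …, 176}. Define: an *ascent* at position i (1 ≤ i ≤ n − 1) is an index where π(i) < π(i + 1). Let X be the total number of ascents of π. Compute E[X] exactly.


Write X = Σ X_I over i = 1, …, 175, with X_I the indicator of one ascent.
There are 175 indicators.
For each fixed i, the pair (π(i), π(i+1)) is a uniformly random ordered pair of distinct values from {1, …, 176}; by symmetry P[π(i) < π(i+1)] = 1/2.
By linearity: E[X] = 175 · (1/2) = (176 − 1) · (1/2) = 175/2 ≈ 87.500000.

E[X] = 175/2 = 87.500000.


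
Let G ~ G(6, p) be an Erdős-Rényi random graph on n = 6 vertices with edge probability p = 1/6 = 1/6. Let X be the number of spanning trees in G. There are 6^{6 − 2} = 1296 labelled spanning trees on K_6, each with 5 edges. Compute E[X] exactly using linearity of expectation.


K_6 has 6^{6 − 2} = 1296 labelled spanning trees.
For each such spanning tree H, let X_H = 1 if all 5 edges of H are present in G. Then P[X_H = 1] = p^{5} = (1/6)^{5} = 1/7776.
Summing the indicators: E[X] = Σ_H E[X_H] = 1296 · p^{5} = 1296 · 1/7776 = 1/6.
Numerically: E[X] ≈ 0.1667.

E[X] = 1296 · (1/6)^{5} = 1/6 ≈ 0.1667.


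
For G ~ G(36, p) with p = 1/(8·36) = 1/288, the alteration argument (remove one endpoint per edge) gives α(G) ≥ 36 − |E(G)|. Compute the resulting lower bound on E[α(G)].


E[|E(G)|] = C(36, 2)·p = 630 · (1/288) = 35/16.
E[α(G)] ≥ n − E[|E(G)|] = 36 − 35/16 = 541/16.
Numerically: ≈ 33.812500.
(This is only a lower bound; the true E[α(G)] may be larger.)

E[α(G)] ≥ 541/16 ≈ 33.812500.


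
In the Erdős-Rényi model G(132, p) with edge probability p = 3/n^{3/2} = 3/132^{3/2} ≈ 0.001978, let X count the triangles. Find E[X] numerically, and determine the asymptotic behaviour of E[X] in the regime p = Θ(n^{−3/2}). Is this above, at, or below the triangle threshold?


Number of potential triangles: C(132, 3) = 374660.
Each occurs with probability p³ ≈ (0.001978)³ ≈ 7.740715e-09.
By linearity: E[X] = C(132, 3)·p³ ≈ 374660 · 7.740715e-09 ≈ 0.0029.
Since α = 3/2 > 1, p = c/n^{3/2} = o(1/n) is below the triangle threshold p ~ 1/n. Asymptotically E[X] ~ (c³/6)·n^{3(1−α)} = (3³/6)·n^{-1.5} → 0, so by Markov's inequality G has no triangles w.h.p.

E[X] ≈ 0.0029; in regime p = Θ(1/n^{3/2}) E[X] tends to 0 (below the triangle threshold p ~ 1/n).


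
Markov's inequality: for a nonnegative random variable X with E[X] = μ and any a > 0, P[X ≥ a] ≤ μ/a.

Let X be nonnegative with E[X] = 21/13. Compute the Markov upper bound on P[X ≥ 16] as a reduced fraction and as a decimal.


μ = E[X] = 21/13, a = 16.
Markov: P[X ≥ 16] ≤ μ/a = (21/13)/16 = 21/208.
Numerically: ≈ 0.101.
(Since a = 16 > μ = 1.615, the bound 21/208 is < 1 and informative.)

P[X ≥ 16] ≤ 21/208 ≈ 0.101.


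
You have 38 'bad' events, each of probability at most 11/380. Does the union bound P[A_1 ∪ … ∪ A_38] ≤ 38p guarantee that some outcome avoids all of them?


Union bound: P[∪_{i=1}^{38} A_i] ≤ Σ_i P[A_i] ≤ 38·p = 38·(11/380) = 11/10.
Numerically: 11/10 ≈ 1.10000.
Is 11/10 < 1? NO.
Since the bound 11/10 is ≥ 1, the union bound is uninformative here; it does NOT by itself certify existence.

38·p = 11/10 ≈ 1.10000; existence NOT certified by the union bound.


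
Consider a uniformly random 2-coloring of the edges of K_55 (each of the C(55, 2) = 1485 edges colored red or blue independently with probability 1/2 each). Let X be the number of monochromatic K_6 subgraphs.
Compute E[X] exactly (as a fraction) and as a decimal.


Let X = Σ_S X_S over the C(55, 6) = 28989675 subsets S of size 6, where X_S = 1 if the K_6 on S is monochromatic.
For a fixed S, the K_6 on S has C(6, 2) = 15 edges. P[all 15 edges red] = (1/2)^15, and likewise for blue, so P[monochromatic] = 2·(1/2)^15 = 2^{1 − 15} = 1/16384.
By linearity of expectation: E[X] = C(55, 6) · 2^{1 − 15} = 28989675 · 1/16384 = 28989675/16384.
Numerically: E[X] ≈ 1769.3893.

E[X] = C(55,6)·2^(1−C(6,2)) = 28989675/16384 ≈ 1769.3893.


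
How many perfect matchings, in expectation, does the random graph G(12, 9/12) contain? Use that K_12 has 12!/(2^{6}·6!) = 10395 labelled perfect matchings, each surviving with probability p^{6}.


K_12 has 12!/(2^{6}·6!) = 10395 labelled perfect matchings.
For each such perfect matching H, let X_H = 1 if all 6 edges of H are present in G. Then P[X_H = 1] = p^{6} = (3/4)^{6} = 729/4096.
By linearity of expectation: E[X] = Σ_H E[X_H] = 10395 · p^{6} = 10395 · 729/4096 = 7577955/4096.
Numerically: E[X] ≈ 1850.09.

E[X] = 10395 · (3/4)^{6} = 7577955/4096 ≈ 1850.09.


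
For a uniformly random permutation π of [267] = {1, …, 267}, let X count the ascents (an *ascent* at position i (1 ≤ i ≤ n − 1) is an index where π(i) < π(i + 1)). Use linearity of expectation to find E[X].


Write X = Σ X_I over i = 1, …, 266, with X_I the indicator of one ascent.
There are 266 indicators.
For each fixed i, the pair (π(i), π(i+1)) is a uniformly random ordered pair of distinct values from {1, …, 267}; by symmetry P[π(i) < π(i+1)] = 1/2.
By linearity: E[X] = 266 · (1/2) = (267 − 1) · (1/2) = 133 ≈ 133.000.

E[X] = 133 = 133.000.


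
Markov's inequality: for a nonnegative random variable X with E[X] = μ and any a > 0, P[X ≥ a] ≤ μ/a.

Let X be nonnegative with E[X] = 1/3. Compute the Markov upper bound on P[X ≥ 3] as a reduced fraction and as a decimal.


μ = E[X] = 1/3, a = 3.
Markov: P[X ≥ 3] ≤ μ/a = (1/3)/3 = 1/9.
Numerically: ≈ 0.111.
(Since a = 3 > μ = 0.333, the bound 1/9 is < 1 and informative.)

P[X ≥ 3] ≤ 1/9 ≈ 0.111.


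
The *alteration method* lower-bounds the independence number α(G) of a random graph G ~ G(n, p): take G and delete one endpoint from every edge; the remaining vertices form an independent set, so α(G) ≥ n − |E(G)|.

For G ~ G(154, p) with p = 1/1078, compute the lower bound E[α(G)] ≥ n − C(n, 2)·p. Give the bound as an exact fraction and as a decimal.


E[|E(G)|] = C(154, 2)·p = 11781 · (1/1078) = 153/14.
E[α(G)] ≥ n − E[|E(G)|] = 154 − 153/14 = 2003/14.
Numerically: ≈ 143.0714.
(This is only a lower bound; the true E[α(G)] may be larger.)

E[α(G)] ≥ 2003/14 ≈ 143.0714.


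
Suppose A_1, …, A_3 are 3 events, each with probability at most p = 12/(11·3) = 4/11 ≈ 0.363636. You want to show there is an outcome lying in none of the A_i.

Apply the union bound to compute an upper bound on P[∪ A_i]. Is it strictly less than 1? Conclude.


Union bound: P[∪_{i=1}^{3} A_i] ≤ Σ_i P[A_i] ≤ 3·p = 3·(4/11) = 12/11.
Numerically: 12/11 ≈ 1.090909.
Is 12/11 < 1? NO.
Since the bound 12/11 is ≥ 1, the union bound is uninformative here; it does NOT by itself certify existence.

3·p = 12/11 ≈ 1.090909; existence NOT certified by the union bound.


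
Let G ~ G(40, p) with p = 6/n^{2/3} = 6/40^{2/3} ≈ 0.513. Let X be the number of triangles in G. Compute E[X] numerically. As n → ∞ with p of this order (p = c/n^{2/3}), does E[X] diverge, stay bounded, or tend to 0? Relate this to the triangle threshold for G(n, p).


Number of potential triangles: C(40, 3) = 9880.
Each occurs with probability p³ ≈ (0.513)³ ≈ 1.35000e-01.
By linearity: E[X] = C(40, 3)·p³ ≈ 9880 · 1.35000e-01 ≈ 1333.800.
Since α = 2/3 < 1, p = c/n^{2/3} ≫ 1/n is above the triangle threshold p ~ 1/n. Asymptotically E[X] ~ (c³/6)·n^{3(1−α)} = (6³/6)·n^{1} → ∞; triangles are abundant w.h.p.

E[X] ≈ 1333.800; in regime p = Θ(1/n^{2/3}) E[X] diverges (above the triangle threshold p ~ 1/n).


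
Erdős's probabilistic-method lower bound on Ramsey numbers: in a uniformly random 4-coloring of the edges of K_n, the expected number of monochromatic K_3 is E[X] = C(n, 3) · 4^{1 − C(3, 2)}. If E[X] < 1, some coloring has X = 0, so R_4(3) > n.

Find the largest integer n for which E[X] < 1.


We need C(n, 3) · 4^{1 − 3} < 1, i.e. C(n, 3) < 4^{3 − 1} = 16.
Check values of n near the boundary:
  n = 3: C(3, 3) = 1; 1 < 16? YES
  n = 4: C(4, 3) = 4; 4 < 16? YES
  n = 5: C(5, 3) = 10; 10 < 16? YES
  n = 6: C(6, 3) = 20; 20 < 16? NO
The largest n with C(n, 3) < 16 is n = 5 (where E[X] = 5/8 ≈ 0.625). Hence R_4(3) > 5, i.e. R_4(3) ≥ 6.

Largest n = 5; hence R_4(3) > 5.


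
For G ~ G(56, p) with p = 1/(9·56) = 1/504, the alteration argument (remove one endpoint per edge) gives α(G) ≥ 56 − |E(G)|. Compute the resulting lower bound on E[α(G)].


E[|E(G)|] = C(56, 2)·p = 1540 · (1/504) = 55/18.
E[α(G)] ≥ n − E[|E(G)|] = 56 − 55/18 = 953/18.
Numerically: ≈ 52.944.
(This is only a lower bound; the true E[α(G)] may be larger.)

E[α(G)] ≥ 953/18 ≈ 52.944.


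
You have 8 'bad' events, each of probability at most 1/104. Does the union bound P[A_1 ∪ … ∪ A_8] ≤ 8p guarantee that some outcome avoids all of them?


Union bound: P[∪_{i=1}^{8} A_i] ≤ Σ_i P[A_i] ≤ 8·p = 8·(1/104) = 1/13.
Numerically: 1/13 ≈ 0.07692.
Is 1/13 < 1? YES.
Since P[∪ A_i] ≤ 1/13 < 1, the complement has P[∩ A_i^c] ≥ 1 − 1/13 = 12/13 > 0, so some outcome avoids every A_i.

8·p = 1/13 ≈ 0.07692; existence CERTIFIED by the union bound.


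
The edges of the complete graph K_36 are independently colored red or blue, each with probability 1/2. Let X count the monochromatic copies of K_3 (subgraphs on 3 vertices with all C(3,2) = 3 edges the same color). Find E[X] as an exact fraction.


Let X = Σ_S X_S over the C(36, 3) = 7140 subsets S of size 3, where X_S = 1 if the K_3 on S is monochromatic.
For a fixed S, the K_3 on S has C(3, 2) = 3 edges. P[all 3 edges red] = (1/2)^3, and likewise for blue, so P[monochromatic] = 2·(1/2)^3 = 2^{1 − 3} = 1/4.
By linearity: E[X] = C(36, 3) · 2^{1 − 3} = 7140 · 1/4 = 1785.
Numerically: E[X] ≈ 1785.00000.

E[X] = C(36,3)·2^(1−C(3,2)) = 1785 ≈ 1785.00000.


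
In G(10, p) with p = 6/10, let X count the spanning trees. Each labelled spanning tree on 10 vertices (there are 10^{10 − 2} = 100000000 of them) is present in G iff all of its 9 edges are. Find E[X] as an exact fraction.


K_10 has 10^{10 − 2} = 100000000 labelled spanning trees.
For each such spanning tree H, let X_H = 1 if all 9 edges of H are present in G. Then P[X_H = 1] = p^{9} = (3/5)^{9} = 19683/1953125.
By linearity of expectation: E[X] = Σ_H E[X_H] = 100000000 · p^{9} = 100000000 · 19683/1953125 = 5038848/5.
Numerically: E[X] ≈ 1.0078e+06.

E[X] = 100000000 · (3/5)^{9} = 5038848/5 ≈ 1.0078e+06.


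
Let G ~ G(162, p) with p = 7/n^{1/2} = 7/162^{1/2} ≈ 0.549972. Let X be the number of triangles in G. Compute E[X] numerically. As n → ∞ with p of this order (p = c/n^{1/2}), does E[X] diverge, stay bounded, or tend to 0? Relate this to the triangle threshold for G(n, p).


Number of potential triangles: C(162, 3) = 695520.
Each occurs with probability p³ ≈ (0.549972)³ ≈ 1.66349538e-01.
By linearity: E[X] = C(162, 3)·p³ ≈ 695520 · 1.66349538e-01 ≈ 115699.430452.
Since α = 1/2 < 1, p = c/n^{1/2} ≫ 1/n is above the triangle threshold p ~ 1/n. Asymptotically E[X] ~ (c³/6)·n^{3(1−α)} = (7³/6)·n^{1.5} → ∞; triangles are abundant w.h.p.

E[X] ≈ 115699.430452; in regime p = Θ(1/n^{1/2}) E[X] diverges (above the triangle threshold p ~ 1/n).


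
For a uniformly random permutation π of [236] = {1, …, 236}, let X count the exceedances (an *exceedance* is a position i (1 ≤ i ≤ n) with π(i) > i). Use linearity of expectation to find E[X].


Write X = Σ_{i=1}^{236} X_i, where X_i = 1_{π(i) > i}.
For each fixed i, π(i) is uniform over {1, …, 236} (marginal of a uniform permutation), so P[π(i) > i] = (n − i)/n. Summing: Σ_{i=1}^{236} (n − i)/n = (0 + 1 + … + 235)/236 = 236(236 − 1)/(2·236) = (236 − 1)/2.
Hence E[X] = Σ_{i=1}^{236} (236 − i)/236 = 235/2 ≈ 117.5000.

E[X] = 235/2 = 117.5000.


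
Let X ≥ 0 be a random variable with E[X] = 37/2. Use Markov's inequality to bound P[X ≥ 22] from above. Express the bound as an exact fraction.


μ = E[X] = 37/2, a = 22.
Markov: P[X ≥ 22] ≤ μ/a = (37/2)/22 = 37/44.
Numerically: ≈ 0.840909.
(Since a = 22 > μ = 18.500000, the bound 37/44 is < 1 and informative.)

P[X ≥ 22] ≤ 37/44 ≈ 0.840909.


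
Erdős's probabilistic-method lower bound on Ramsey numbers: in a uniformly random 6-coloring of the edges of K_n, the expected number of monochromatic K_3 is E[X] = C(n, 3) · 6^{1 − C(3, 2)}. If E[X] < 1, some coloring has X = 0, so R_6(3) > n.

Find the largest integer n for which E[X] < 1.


We need C(n, 3) · 6^{1 − 3} < 1, i.e. C(n, 3) < 6^{3 − 1} = 36.
Check values of n near the boundary:
  n = 3: C(3, 3) = 1; 1 < 36? YES
  n = 4: C(4, 3) = 4; 4 < 36? YES
  n = 5: C(5, 3) = 10; 10 < 36? YES
  n = 6: C(6, 3) = 20; 20 < 36? YES
  n = 7: C(7, 3) = 35; 35 < 36? YES
  n = 8: C(8, 3) = 56; 56 < 36? NO
  n = 9: C(9, 3) = 84; 84 < 36? NO
  n = 10: C(10, 3) = 120; 120 < 36? NO
The largest n with C(n, 3) < 36 is n = 7 (where E[X] = 35/36 ≈ 0.9722). Hence R_6(3) > 7, i.e. R_6(3) ≥ 8.

Largest n = 7; hence R_6(3) > 7.


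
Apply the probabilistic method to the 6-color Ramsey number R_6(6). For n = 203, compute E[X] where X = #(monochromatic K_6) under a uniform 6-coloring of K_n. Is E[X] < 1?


E[X] = C(203, 6) · 6^{1 − 15} = 90210944670 · 6^{−14} = 90210944670/78364164096.
As a reduced fraction: E[X] = 15035157445/13060694016 ≈ 1.1512.
Is E[X] < 1? NO.
Since E[X] ≥ 1, the first-moment bound is inconclusive at n = 203; it does NOT by itself certify R_6(6) > 203.

E[X] = 15035157445/13060694016 ≈ 1.1512; E[X] ≥ 1; first-moment method inconclusive here.


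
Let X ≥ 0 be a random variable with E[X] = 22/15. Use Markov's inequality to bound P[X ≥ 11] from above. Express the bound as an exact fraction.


μ = E[X] = 22/15, a = 11.
Markov: P[X ≥ 11] ≤ μ/a = (22/15)/11 = 2/15.
Numerically: ≈ 0.13333.
(Since a = 11 > μ = 1.46667, the bound 2/15 is < 1 and informative.)

P[X ≥ 11] ≤ 2/15 ≈ 0.13333.


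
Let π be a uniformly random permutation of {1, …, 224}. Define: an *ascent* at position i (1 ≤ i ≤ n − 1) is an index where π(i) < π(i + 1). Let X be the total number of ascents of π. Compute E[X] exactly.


Write X = Σ X_I over i = 1, …, 223, with X_I the indicator of one ascent.
There are 223 indicators.
For each fixed i, the pair (π(i), π(i+1)) is a uniformly random ordered pair of distinct values from {1, …, 224}; by symmetry P[π(i) < π(i+1)] = 1/2.
By linearity: E[X] = 223 · (1/2) = (224 − 1) · (1/2) = 223/2 ≈ 111.50000.

E[X] = 223/2 = 111.50000.


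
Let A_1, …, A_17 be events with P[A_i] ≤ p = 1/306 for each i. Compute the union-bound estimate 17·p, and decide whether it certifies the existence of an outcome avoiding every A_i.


Union bound: P[∪_{i=1}^{17} A_i] ≤ Σ_i P[A_i] ≤ 17·p = 17·(1/306) = 1/18.
Numerically: 1/18 ≈ 0.056.
Is 1/18 < 1? YES.
Since P[∪ A_i] ≤ 1/18 < 1, the complement has P[∩ A_i^c] ≥ 1 − 1/18 = 17/18 > 0, so some outcome avoids every A_i.

17·p = 1/18 ≈ 0.056; existence CERTIFIED by the union bound.


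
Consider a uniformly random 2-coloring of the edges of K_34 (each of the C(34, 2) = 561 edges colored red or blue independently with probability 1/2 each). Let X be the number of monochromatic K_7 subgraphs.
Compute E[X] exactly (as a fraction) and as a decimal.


Let X = Σ_S X_S over the C(34, 7) = 5379616 subsets S of size 7, where X_S = 1 if the K_7 on S is monochromatic.
For a fixed S, the K_7 on S has C(7, 2) = 21 edges. P[all 21 edges red] = (1/2)^21, and likewise for blue, so P[monochromatic] = 2·(1/2)^21 = 2^{1 − 21} = 1/1048576.
By linearity of expectation: E[X] = C(34, 7) · 2^{1 − 21} = 5379616 · 1/1048576 = 168113/32768.
Numerically: E[X] ≈ 5.1304.

E[X] = C(34,7)·2^(1−C(7,2)) = 168113/32768 ≈ 5.1304.


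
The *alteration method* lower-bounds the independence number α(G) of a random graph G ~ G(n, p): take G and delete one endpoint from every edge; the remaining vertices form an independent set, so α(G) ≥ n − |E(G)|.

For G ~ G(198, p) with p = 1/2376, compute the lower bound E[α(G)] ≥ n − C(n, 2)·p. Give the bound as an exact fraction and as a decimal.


E[|E(G)|] = C(198, 2)·p = 19503 · (1/2376) = 197/24.
E[α(G)] ≥ n − E[|E(G)|] = 198 − 197/24 = 4555/24.
Numerically: ≈ 189.7917.
(This is only a lower bound; the true E[α(G)] may be larger.)

E[α(G)] ≥ 4555/24 ≈ 189.7917.


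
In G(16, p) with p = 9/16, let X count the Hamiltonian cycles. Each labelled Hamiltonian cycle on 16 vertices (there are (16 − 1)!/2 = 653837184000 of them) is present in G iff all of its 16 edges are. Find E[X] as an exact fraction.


K_16 has (16 − 1)!/2 = 653837184000 labelled Hamiltonian cycles.
For each such Hamiltonian cycle H, let X_H = 1 if all 16 edges of H are present in G. Then P[X_H = 1] = p^{16} = (9/16)^{16} = 1853020188851841/18446744073709551616.
By linearity: E[X] = Σ_H E[X_H] = 653837184000 · p^{16} = 653837184000 · 1853020188851841/18446744073709551616 = 1183177248216831945952875/18014398509481984.
Numerically: E[X] ≈ 6.568e+07.

E[X] = 653837184000 · (9/16)^{16} = 1183177248216831945952875/18014398509481984 ≈ 6.568e+07.


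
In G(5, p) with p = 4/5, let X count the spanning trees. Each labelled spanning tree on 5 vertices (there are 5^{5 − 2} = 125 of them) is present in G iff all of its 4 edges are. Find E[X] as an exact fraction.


K_5 has 5^{5 − 2} = 125 labelled spanning trees.
For each such spanning tree H, let X_H = 1 if all 4 edges of H are present in G. Then P[X_H = 1] = p^{4} = (4/5)^{4} = 256/625.
By linearity: E[X] = Σ_H E[X_H] = 125 · p^{4} = 125 · 256/625 = 256/5.
Numerically: E[X] ≈ 51.2.

E[X] = 125 · (4/5)^{4} = 256/5 ≈ 51.2.


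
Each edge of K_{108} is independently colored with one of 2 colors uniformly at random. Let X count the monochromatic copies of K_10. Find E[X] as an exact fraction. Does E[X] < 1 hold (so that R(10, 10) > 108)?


E[X] = C(108, 10) · 2^{1 − 45} = 38722819230810 · 2^{−44} = 38722819230810/17592186044416.
As a reduced fraction: E[X] = 19361409615405/8796093022208 ≈ 2.201137.
Is E[X] < 1? NO.
Since E[X] ≥ 1, the first-moment bound is inconclusive at n = 108; it does NOT by itself certify R(10, 10) > 108.

E[X] = 19361409615405/8796093022208 ≈ 2.201137; E[X] ≥ 1; first-moment method inconclusive here.


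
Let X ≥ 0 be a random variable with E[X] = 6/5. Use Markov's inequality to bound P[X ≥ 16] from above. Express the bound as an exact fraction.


μ = E[X] = 6/5, a = 16.
Markov: P[X ≥ 16] ≤ μ/a = (6/5)/16 = 3/40.
Numerically: ≈ 0.075000.
(Since a = 16 > μ = 1.200000, the bound 3/40 is < 1 and informative.)

P[X ≥ 16] ≤ 3/40 ≈ 0.075000.


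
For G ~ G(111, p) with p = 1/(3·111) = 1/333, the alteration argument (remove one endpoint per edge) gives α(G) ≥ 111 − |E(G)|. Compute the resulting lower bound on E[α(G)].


E[|E(G)|] = C(111, 2)·p = 6105 · (1/333) = 55/3.
E[α(G)] ≥ n − E[|E(G)|] = 111 − 55/3 = 278/3.
Numerically: ≈ 92.667.
(This is only a lower bound; the true E[α(G)] may be larger.)

E[α(G)] ≥ 278/3 ≈ 92.667.


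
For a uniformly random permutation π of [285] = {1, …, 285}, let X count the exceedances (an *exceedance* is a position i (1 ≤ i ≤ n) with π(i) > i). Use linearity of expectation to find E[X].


Write X = Σ_{i=1}^{285} X_i, where X_i = 1_{π(i) > i}.
For each fixed i, π(i) is uniform over {1, …, 285} (marginal of a uniform permutation), so P[π(i) > i] = (n − i)/n. Summing: Σ_{i=1}^{285} (n − i)/n = (0 + 1 + … + 284)/285 = 285(285 − 1)/(2·285) = (285 − 1)/2.
Hence E[X] = Σ_{i=1}^{285} (285 − i)/285 = 142 ≈ 142.0000.

E[X] = 142 = 142.0000.


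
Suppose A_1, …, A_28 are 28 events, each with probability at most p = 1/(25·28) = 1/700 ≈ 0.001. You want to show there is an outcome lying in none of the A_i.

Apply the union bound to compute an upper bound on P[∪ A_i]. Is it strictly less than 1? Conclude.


Union bound: P[∪_{i=1}^{28} A_i] ≤ Σ_i P[A_i] ≤ 28·p = 28·(1/700) = 1/25.
Numerically: 1/25 ≈ 0.040.
Is 1/25 < 1? YES.
Since P[∪ A_i] ≤ 1/25 < 1, the complement has P[∩ A_i^c] ≥ 1 − 1/25 = 24/25 > 0, so some outcome avoids every A_i.

28·p = 1/25 ≈ 0.040; existence CERTIFIED by the union bound.


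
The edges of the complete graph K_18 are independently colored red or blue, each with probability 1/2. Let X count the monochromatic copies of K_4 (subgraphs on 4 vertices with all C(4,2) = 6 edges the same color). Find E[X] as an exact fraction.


Let X = Σ_S X_S over the C(18, 4) = 3060 subsets S of size 4, where X_S = 1 if the K_4 on S is monochromatic.
For a fixed S, the K_4 on S has C(4, 2) = 6 edges. P[all 6 edges red] = (1/2)^6, and likewise for blue, so P[monochromatic] = 2·(1/2)^6 = 2^{1 − 6} = 1/32.
By linearity of expectation: E[X] = C(18, 4) · 2^{1 − 6} = 3060 · 1/32 = 765/8.
Numerically: E[X] ≈ 95.62500.

E[X] = C(18,4)·2^(1−C(4,2)) = 765/8 ≈ 95.62500.


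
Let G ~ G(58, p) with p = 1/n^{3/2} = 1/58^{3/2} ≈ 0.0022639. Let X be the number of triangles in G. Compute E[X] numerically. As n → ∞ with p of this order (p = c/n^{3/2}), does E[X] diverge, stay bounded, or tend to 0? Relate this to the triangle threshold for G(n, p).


Number of potential triangles: C(58, 3) = 30856.
Each occurs with probability p³ ≈ (0.0022639)³ ≈ 1.1603100e-08.
By linearity: E[X] = C(58, 3)·p³ ≈ 30856 · 1.1603100e-08 ≈ 0.00036.
Since α = 3/2 > 1, p = c/n^{3/2} = o(1/n) is below the triangle threshold p ~ 1/n. Asymptotically E[X] ~ (c³/6)·n^{3(1−α)} = (1³/6)·n^{-1.5} → 0, so by Markov's inequality G has no triangles w.h.p.

E[X] ≈ 0.00036; in regime p = Θ(1/n^{3/2}) E[X] tends to 0 (below the triangle threshold p ~ 1/n).


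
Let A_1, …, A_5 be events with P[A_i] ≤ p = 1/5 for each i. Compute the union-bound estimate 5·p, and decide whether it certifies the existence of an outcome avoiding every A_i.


Union bound: P[∪_{i=1}^{5} A_i] ≤ Σ_i P[A_i] ≤ 5·p = 5·(1/5) = 1.
Numerically: 1 ≈ 1.000.
Is 1 < 1? NO.
Since the bound 1 is ≥ 1, the union bound is uninformative here; it does NOT by itself certify existence.

5·p = 1 ≈ 1.000; existence NOT certified by the union bound.


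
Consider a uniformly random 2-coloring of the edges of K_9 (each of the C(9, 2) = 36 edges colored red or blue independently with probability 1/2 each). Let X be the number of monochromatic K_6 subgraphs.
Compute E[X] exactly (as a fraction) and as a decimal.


Let X = Σ_S X_S over the C(9, 6) = 84 subsets S of size 6, where X_S = 1 if the K_6 on S is monochromatic.
For a fixed S, the K_6 on S has C(6, 2) = 15 edges. P[all 15 edges red] = (1/2)^15, and likewise for blue, so P[monochromatic] = 2·(1/2)^15 = 2^{1 − 15} = 1/16384.
Summing: E[X] = C(9, 6) · 2^{1 − 15} = 84 · 1/16384 = 21/4096.
Numerically: E[X] ≈ 0.005127.

E[X] = C(9,6)·2^(1−C(6,2)) = 21/4096 ≈ 0.005127.


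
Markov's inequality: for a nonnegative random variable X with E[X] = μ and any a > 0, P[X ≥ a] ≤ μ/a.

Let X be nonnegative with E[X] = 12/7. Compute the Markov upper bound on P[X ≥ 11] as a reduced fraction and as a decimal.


μ = E[X] = 12/7, a = 11.
Markov: P[X ≥ 11] ≤ μ/a = (12/7)/11 = 12/77.
Numerically: ≈ 0.156.
(Since a = 11 > μ = 1.714, the bound 12/77 is < 1 and informative.)

P[X ≥ 11] ≤ 12/77 ≈ 0.156.


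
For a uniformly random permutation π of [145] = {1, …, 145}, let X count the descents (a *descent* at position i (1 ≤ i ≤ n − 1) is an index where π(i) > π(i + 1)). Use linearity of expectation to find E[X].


Write X = Σ X_I over i = 1, …, 144, with X_I the indicator of one descent.
There are 144 indicators.
For each fixed i, the pair (π(i), π(i+1)) is a uniformly random ordered pair of distinct values from {1, …, 145}; by symmetry P[π(i) > π(i+1)] = 1/2.
By linearity: E[X] = 144 · (1/2) = (145 − 1) · (1/2) = 72 ≈ 72.0000.

E[X] = 72 = 72.0000.


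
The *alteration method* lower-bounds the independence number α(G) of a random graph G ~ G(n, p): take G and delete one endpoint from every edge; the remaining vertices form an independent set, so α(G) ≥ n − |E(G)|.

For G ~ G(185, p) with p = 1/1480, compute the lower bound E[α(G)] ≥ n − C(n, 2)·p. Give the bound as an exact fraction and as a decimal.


E[|E(G)|] = C(185, 2)·p = 17020 · (1/1480) = 23/2.
E[α(G)] ≥ n − E[|E(G)|] = 185 − 23/2 = 347/2.
Numerically: ≈ 173.500000.
(This is only a lower bound; the true E[α(G)] may be larger.)

E[α(G)] ≥ 347/2 ≈ 173.500000.


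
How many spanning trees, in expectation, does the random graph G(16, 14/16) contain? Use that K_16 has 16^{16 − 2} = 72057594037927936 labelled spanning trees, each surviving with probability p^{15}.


K_16 has 16^{16 − 2} = 72057594037927936 labelled spanning trees.
For each such spanning tree H, let X_H = 1 if all 15 edges of H are present in G. Then P[X_H = 1] = p^{15} = (7/8)^{15} = 4747561509943/35184372088832.
By linearity: E[X] = Σ_H E[X_H] = 72057594037927936 · p^{15} = 72057594037927936 · 4747561509943/35184372088832 = 9723005972363264.
Numerically: E[X] ≈ 9.723e+15.

E[X] = 72057594037927936 · (7/8)^{15} = 9723005972363264 ≈ 9.723e+15.


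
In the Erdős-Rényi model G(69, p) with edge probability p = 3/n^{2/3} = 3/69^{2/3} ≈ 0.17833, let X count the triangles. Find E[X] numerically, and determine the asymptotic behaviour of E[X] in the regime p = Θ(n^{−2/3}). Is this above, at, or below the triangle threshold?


Number of potential triangles: C(69, 3) = 52394.
Each occurs with probability p³ ≈ (0.17833)³ ≈ 5.6710775e-03.
By linearity: E[X] = C(69, 3)·p³ ≈ 52394 · 5.6710775e-03 ≈ 297.13043.
Since α = 2/3 < 1, p = c/n^{2/3} ≫ 1/n is above the triangle threshold p ~ 1/n. Asymptotically E[X] ~ (c³/6)·n^{3(1−α)} = (3³/6)·n^{1} → ∞; triangles are abundant w.h.p.

E[X] ≈ 297.13043; in regime p = Θ(1/n^{2/3}) E[X] diverges (above the triangle threshold p ~ 1/n).


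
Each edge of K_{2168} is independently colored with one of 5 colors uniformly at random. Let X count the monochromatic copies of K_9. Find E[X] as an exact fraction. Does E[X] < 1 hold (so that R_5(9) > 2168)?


E[X] = C(2168, 9) · 5^{1 − 36} = 2867804175977929537095120 · 5^{−35} = 2867804175977929537095120/2910383045673370361328125.
As a reduced fraction: E[X] = 573560835195585907419024/582076609134674072265625 ≈ 0.9854.
Is E[X] < 1? YES.
Since E[X] < 1, there exists a 5-coloring of K_{2168} with no monochromatic K_9; hence R_5(9) > 2168.

E[X] = 573560835195585907419024/582076609134674072265625 ≈ 0.9854; E[X] < 1, so R_5(9) > 2168.


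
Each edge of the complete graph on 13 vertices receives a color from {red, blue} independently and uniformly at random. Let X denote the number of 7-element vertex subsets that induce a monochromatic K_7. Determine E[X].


Let X = Σ_S X_S over the C(13, 7) = 1716 subsets S of size 7, where X_S = 1 if the K_7 on S is monochromatic.
For a fixed S, the K_7 on S has C(7, 2) = 21 edges. P[all 21 edges red] = (1/2)^21, and likewise for blue, so P[monochromatic] = 2·(1/2)^21 = 2^{1 − 21} = 1/1048576.
By linearity: E[X] = C(13, 7) · 2^{1 − 21} = 1716 · 1/1048576 = 429/262144.
Numerically: E[X] ≈ 0.001637.

E[X] = C(13,7)·2^(1−C(7,2)) = 429/262144 ≈ 0.001637.


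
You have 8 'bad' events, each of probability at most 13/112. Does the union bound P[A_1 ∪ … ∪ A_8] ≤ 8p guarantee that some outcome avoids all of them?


Union bound: P[∪_{i=1}^{8} A_i] ≤ Σ_i P[A_i] ≤ 8·p = 8·(13/112) = 13/14.
Numerically: 13/14 ≈ 0.928571.
Is 13/14 < 1? YES.
Since P[∪ A_i] ≤ 13/14 < 1, the complement has P[∩ A_i^c] ≥ 1 − 13/14 = 1/14 > 0, so some outcome avoids every A_i.

8·p = 13/14 ≈ 0.928571; existence CERTIFIED by the union bound.


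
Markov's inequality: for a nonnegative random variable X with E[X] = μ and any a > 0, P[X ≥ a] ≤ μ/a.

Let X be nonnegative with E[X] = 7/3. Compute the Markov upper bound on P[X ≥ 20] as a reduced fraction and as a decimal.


μ = E[X] = 7/3, a = 20.
Markov: P[X ≥ 20] ≤ μ/a = (7/3)/20 = 7/60.
Numerically: ≈ 0.117.
(Since a = 20 > μ = 2.333, the bound 7/60 is < 1 and informative.)

P[X ≥ 20] ≤ 7/60 ≈ 0.117.


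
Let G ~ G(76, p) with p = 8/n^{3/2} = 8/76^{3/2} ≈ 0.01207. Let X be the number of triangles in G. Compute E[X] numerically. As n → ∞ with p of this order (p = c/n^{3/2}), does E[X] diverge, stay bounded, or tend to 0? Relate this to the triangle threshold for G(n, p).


Number of potential triangles: C(76, 3) = 70300.
Each occurs with probability p³ ≈ (0.01207)³ ≈ 1.760390e-06.
By linearity: E[X] = C(76, 3)·p³ ≈ 70300 · 1.760390e-06 ≈ 0.1238.
Since α = 3/2 > 1, p = c/n^{3/2} = o(1/n) is below the triangle threshold p ~ 1/n. Asymptotically E[X] ~ (c³/6)·n^{3(1−α)} = (8³/6)·n^{-1.5} → 0, so by Markov's inequality G has no triangles w.h.p.

E[X] ≈ 0.1238; in regime p = Θ(1/n^{3/2}) E[X] tends to 0 (below the triangle threshold p ~ 1/n).


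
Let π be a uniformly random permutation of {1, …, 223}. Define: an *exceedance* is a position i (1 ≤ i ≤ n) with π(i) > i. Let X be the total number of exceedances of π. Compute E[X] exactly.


Write X = Σ_{i=1}^{223} X_i, where X_i = 1_{π(i) > i}.
For each fixed i, π(i) is uniform over {1, …, 223} (marginal of a uniform permutation), so P[π(i) > i] = (n − i)/n. Summing: Σ_{i=1}^{223} (n − i)/n = (0 + 1 + … + 222)/223 = 223(223 − 1)/(2·223) = (223 − 1)/2.
Hence E[X] = Σ_{i=1}^{223} (223 − i)/223 = 111 ≈ 111.000.

E[X] = 111 = 111.000.


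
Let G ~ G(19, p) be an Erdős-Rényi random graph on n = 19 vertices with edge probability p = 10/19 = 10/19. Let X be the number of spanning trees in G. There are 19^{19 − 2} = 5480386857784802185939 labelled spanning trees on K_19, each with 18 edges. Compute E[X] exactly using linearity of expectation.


K_19 has 19^{19 − 2} = 5480386857784802185939 labelled spanning trees.
For each such spanning tree H, let X_H = 1 if all 18 edges of H are present in G. Then P[X_H = 1] = p^{18} = (10/19)^{18} = 1000000000000000000/104127350297911241532841.
Summing the indicators: E[X] = Σ_H E[X_H] = 5480386857784802185939 · p^{18} = 5480386857784802185939 · 1000000000000000000/104127350297911241532841 = 1000000000000000000/19.
Numerically: E[X] ≈ 5.2632e+16.

E[X] = 5480386857784802185939 · (10/19)^{18} = 1000000000000000000/19 ≈ 5.2632e+16.


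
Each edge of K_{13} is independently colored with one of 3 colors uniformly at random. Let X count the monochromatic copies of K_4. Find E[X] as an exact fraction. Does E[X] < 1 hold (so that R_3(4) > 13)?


E[X] = C(13, 4) · 3^{1 − 6} = 715 · 3^{−5} = 715/243.
As a reduced fraction: E[X] = 715/243 ≈ 2.9423868.
Is E[X] < 1? NO.
Since E[X] ≥ 1, the first-moment bound is inconclusive at n = 13; it does NOT by itself certify R_3(4) > 13.

E[X] = 715/243 ≈ 2.9423868; E[X] ≥ 1; first-moment method inconclusive here.


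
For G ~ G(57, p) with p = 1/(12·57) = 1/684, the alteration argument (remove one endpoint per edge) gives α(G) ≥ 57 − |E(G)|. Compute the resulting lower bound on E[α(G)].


E[|E(G)|] = C(57, 2)·p = 1596 · (1/684) = 7/3.
E[α(G)] ≥ n − E[|E(G)|] = 57 − 7/3 = 164/3.
Numerically: ≈ 54.6667.
(This is only a lower bound; the true E[α(G)] may be larger.)

E[α(G)] ≥ 164/3 ≈ 54.6667.


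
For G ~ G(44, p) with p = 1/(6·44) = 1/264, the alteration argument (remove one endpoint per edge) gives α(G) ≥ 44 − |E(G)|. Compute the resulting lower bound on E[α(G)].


E[|E(G)|] = C(44, 2)·p = 946 · (1/264) = 43/12.
E[α(G)] ≥ n − E[|E(G)|] = 44 − 43/12 = 485/12.
Numerically: ≈ 40.41667.
(This is only a lower bound; the true E[α(G)] may be larger.)

E[α(G)] ≥ 485/12 ≈ 40.41667.


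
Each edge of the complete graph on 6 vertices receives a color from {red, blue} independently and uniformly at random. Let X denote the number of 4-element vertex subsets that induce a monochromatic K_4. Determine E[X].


Let X = Σ_S X_S over the C(6, 4) = 15 subsets S of size 4, where X_S = 1 if the K_4 on S is monochromatic.
For a fixed S, the K_4 on S has C(4, 2) = 6 edges. P[all 6 edges red] = (1/2)^6, and likewise for blue, so P[monochromatic] = 2·(1/2)^6 = 2^{1 − 6} = 1/32.
By linearity: E[X] = C(6, 4) · 2^{1 − 6} = 15 · 1/32 = 15/32.
Numerically: E[X] ≈ 0.468750.

E[X] = C(6,4)·2^(1−C(4,2)) = 15/32 ≈ 0.468750.


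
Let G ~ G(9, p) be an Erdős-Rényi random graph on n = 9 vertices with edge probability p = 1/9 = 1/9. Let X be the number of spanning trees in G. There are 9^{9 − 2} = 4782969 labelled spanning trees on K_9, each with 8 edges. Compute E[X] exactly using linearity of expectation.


K_9 has 9^{9 − 2} = 4782969 labelled spanning trees.
For each such spanning tree H, let X_H = 1 if all 8 edges of H are present in G. Then P[X_H = 1] = p^{8} = (1/9)^{8} = 1/43046721.
By linearity of expectation: E[X] = Σ_H E[X_H] = 4782969 · p^{8} = 4782969 · 1/43046721 = 1/9.
Numerically: E[X] ≈ 0.1111.

E[X] = 4782969 · (1/9)^{8} = 1/9 ≈ 0.1111.


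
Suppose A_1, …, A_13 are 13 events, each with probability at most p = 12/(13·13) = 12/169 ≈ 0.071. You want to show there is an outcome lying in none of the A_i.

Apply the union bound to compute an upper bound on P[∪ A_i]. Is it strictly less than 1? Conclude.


Union bound: P[∪_{i=1}^{13} A_i] ≤ Σ_i P[A_i] ≤ 13·p = 13·(12/169) = 12/13.
Numerically: 12/13 ≈ 0.923.
Is 12/13 < 1? YES.
Since P[∪ A_i] ≤ 12/13 < 1, the complement has P[∩ A_i^c] ≥ 1 − 12/13 = 1/13 > 0, so some outcome avoids every A_i.

13·p = 12/13 ≈ 0.923; existence CERTIFIED by the union bound.


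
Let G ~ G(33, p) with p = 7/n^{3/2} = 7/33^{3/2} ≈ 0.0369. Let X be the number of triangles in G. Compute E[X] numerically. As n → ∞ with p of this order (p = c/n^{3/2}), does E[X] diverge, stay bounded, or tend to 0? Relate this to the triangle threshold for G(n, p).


Number of potential triangles: C(33, 3) = 5456.
Each occurs with probability p³ ≈ (0.0369)³ ≈ 5.03479e-05.
By linearity: E[X] = C(33, 3)·p³ ≈ 5456 · 5.03479e-05 ≈ 0.275.
Since α = 3/2 > 1, p = c/n^{3/2} = o(1/n) is below the triangle threshold p ~ 1/n. Asymptotically E[X] ~ (c³/6)·n^{3(1−α)} = (7³/6)·n^{-1.5} → 0, so by Markov's inequality G has no triangles w.h.p.

E[X] ≈ 0.275; in regime p = Θ(1/n^{3/2}) E[X] tends to 0 (below the triangle threshold p ~ 1/n).


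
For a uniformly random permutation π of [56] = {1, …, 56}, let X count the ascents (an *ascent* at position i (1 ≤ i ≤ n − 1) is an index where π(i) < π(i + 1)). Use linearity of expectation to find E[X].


Write X = Σ X_I over i = 1, …, 55, with X_I the indicator of one ascent.
There are 55 indicators.
For each fixed i, the pair (π(i), π(i+1)) is a uniformly random ordered pair of distinct values from {1, …, 56}; by symmetry P[π(i) < π(i+1)] = 1/2.
By linearity: E[X] = 55 · (1/2) = (56 − 1) · (1/2) = 55/2 ≈ 27.5000.

E[X] = 55/2 = 27.5000.


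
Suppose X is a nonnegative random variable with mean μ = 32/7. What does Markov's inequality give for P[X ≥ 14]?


μ = E[X] = 32/7, a = 14.
Markov: P[X ≥ 14] ≤ μ/a = (32/7)/14 = 16/49.
Numerically: ≈ 0.327.
(Since a = 14 > μ = 4.571, the bound 16/49 is < 1 and informative.)

P[X ≥ 14] ≤ 16/49 ≈ 0.327.


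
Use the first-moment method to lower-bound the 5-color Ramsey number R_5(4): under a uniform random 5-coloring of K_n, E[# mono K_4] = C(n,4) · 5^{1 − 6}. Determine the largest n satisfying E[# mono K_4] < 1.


We need C(n, 4) · 5^{1 − 6} < 1, i.e. C(n, 4) < 5^{6 − 1} = 3125.
Check values of n near the boundary:
  n = 17: C(17, 4) = 2380; 2380 < 3125? YES
  n = 18: C(18, 4) = 3060; 3060 < 3125? YES
  n = 19: C(19, 4) = 3876; 3876 < 3125? NO
  n = 20: C(20, 4) = 4845; 4845 < 3125? NO
  n = 21: C(21, 4) = 5985; 5985 < 3125? NO
The largest n with C(n, 4) < 3125 is n = 18 (where E[X] = 612/625 ≈ 0.9792000). Hence R_5(4) > 18, i.e. R_5(4) ≥ 19.

Largest n = 18; hence R_5(4) > 18.


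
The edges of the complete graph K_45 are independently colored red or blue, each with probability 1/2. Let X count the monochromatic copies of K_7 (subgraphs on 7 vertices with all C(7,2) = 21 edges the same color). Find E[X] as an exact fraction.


Let X = Σ_S X_S over the C(45, 7) = 45379620 subsets S of size 7, where X_S = 1 if the K_7 on S is monochromatic.
For a fixed S, the K_7 on S has C(7, 2) = 21 edges. P[all 21 edges red] = (1/2)^21, and likewise for blue, so P[monochromatic] = 2·(1/2)^21 = 2^{1 − 21} = 1/1048576.
By linearity of expectation: E[X] = C(45, 7) · 2^{1 − 21} = 45379620 · 1/1048576 = 11344905/262144.
Numerically: E[X] ≈ 43.2774.

E[X] = C(45,7)·2^(1−C(7,2)) = 11344905/262144 ≈ 43.2774.
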